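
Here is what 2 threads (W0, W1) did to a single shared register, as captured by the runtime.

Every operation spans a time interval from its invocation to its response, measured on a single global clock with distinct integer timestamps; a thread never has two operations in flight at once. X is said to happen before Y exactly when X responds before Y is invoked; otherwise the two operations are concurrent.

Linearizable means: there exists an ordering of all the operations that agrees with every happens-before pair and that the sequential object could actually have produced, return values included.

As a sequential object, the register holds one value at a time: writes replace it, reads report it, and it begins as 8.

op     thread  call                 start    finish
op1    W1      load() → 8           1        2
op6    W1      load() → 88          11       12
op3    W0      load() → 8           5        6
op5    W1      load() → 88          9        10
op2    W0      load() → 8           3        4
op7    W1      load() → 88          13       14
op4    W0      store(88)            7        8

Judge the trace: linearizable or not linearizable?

linearizable

witness order: op1, op2, op3, op4, op5, op6, op7
after step 1 (op1 load() → 8): value 8
after step 2 (op2 load() → 8): value 8
after step 3 (op3 load() → 8): value 8
after step 4 (op4 store(88)): value 88
after step 5 (op5 load() → 88): value 88
after step 6 (op6 load() → 88): value 88
after step 7 (op7 load() → 88): value 88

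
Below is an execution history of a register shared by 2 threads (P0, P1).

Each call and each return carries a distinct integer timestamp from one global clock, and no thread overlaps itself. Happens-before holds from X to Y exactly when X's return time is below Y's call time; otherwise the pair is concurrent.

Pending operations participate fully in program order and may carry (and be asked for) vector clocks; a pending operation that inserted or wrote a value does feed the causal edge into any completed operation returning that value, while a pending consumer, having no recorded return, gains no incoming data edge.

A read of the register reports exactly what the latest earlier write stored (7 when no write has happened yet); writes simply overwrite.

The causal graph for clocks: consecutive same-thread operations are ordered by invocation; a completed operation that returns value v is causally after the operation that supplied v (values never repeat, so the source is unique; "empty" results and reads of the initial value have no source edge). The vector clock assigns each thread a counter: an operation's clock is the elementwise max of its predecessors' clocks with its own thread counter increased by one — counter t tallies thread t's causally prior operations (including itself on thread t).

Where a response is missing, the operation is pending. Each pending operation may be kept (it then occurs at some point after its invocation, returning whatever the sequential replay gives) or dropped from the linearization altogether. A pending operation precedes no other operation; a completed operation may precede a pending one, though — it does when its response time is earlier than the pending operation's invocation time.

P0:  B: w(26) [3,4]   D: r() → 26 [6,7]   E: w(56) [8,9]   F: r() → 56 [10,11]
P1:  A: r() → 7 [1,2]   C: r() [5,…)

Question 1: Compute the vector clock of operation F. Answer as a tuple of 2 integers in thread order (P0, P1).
(4, 0)

A, invoked 1, has no incoming edges; only P1's bump applies → (0, 1)
B, invoked 3, has no incoming edges; only P0's bump applies → (1, 0)
invoked at 5, C merges VC(A)=(0, 1) and bumps P1's slot → (0, 2)
invoked at 6, D merges VC(B)=(1, 0) and bumps P0's slot → (2, 0)
invoked at 8, E merges VC(D)=(2, 0) and bumps P0's slot → (3, 0)
invoked at 10, F merges VC(E)=(3, 0) and bumps P0's slot → (4, 0)
target: VC(F) = (4, 0)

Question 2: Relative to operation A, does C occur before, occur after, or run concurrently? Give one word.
after

C spans [5,…), A spans [1,2]
resp(A)=2 < inv(C)=5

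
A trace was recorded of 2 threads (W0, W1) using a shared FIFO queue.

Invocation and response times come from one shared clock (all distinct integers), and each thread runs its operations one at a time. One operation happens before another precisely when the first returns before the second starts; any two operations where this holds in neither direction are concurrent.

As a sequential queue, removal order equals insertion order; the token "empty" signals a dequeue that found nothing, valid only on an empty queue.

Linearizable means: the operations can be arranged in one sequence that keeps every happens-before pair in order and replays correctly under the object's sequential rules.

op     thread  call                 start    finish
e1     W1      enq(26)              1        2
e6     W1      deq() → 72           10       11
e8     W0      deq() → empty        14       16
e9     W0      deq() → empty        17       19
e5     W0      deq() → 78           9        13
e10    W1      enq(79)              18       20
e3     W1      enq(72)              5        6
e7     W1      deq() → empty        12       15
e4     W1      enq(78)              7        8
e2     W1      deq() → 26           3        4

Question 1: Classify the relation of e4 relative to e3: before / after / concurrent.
Answer: after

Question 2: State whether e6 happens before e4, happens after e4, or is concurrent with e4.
Answer: after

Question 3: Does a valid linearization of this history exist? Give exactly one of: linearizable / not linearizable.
one valid linearization: e1, e2, e3, e4, e6, e5, e7, e8, e9, e10
step 1: e1 enq(26) — queue <26>
step 2: e2 deq() → 26 — queue <>
step 3: e3 enq(72) — queue <72>
step 4: e4 enq(78) — queue <72,78>
step 5: e6 deq() → 72 — queue <78>
step 6: e5 deq() → 78 — queue <>
step 7: e7 deq() → empty — queue <>
step 8: e8 deq() → empty — queue <>
step 9: e9 deq() → empty — queue <>
step 10: e10 enq(79) — queue <79>

linearizable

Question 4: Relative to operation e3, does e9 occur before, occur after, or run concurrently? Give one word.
Answer: after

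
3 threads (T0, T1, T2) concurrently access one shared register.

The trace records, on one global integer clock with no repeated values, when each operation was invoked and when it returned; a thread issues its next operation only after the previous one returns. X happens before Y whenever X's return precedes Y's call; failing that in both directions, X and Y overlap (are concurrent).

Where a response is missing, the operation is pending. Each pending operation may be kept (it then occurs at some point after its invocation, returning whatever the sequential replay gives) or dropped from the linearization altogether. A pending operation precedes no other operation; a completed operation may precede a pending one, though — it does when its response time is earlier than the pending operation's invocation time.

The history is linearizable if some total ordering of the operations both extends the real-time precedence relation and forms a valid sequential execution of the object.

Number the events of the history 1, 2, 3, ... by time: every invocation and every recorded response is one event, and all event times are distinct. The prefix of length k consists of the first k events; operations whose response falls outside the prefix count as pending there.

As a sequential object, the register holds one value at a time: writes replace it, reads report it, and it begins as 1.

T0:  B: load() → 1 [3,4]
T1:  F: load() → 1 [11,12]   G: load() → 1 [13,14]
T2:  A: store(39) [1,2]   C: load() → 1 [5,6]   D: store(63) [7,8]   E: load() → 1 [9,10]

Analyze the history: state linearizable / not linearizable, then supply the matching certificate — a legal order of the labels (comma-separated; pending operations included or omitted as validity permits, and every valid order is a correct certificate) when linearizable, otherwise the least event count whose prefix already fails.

events 1..3 are fine; event 4 — the response of B at time 4 — makes the prefix non-linearizable
exhaustive check: the 2 completed register ops admit one real-time order; illegal
e.g. A, B: illegal at step 2, since B load() → 1 cannot apply there

not linearizable — minimal violating prefix: 4 events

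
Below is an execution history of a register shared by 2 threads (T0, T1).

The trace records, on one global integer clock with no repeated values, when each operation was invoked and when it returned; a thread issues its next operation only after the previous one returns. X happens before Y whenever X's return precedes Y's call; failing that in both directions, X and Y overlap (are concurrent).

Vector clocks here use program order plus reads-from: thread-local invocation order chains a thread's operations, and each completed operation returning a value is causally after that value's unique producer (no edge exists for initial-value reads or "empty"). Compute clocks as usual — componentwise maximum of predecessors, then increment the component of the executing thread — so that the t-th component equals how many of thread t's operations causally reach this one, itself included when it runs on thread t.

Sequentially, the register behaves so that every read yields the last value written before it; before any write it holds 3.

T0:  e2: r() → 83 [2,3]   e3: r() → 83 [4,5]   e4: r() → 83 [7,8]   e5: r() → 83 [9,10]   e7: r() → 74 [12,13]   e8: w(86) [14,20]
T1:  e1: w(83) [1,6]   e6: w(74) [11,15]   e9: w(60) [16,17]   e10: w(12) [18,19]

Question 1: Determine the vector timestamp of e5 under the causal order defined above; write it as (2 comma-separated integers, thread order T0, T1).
Answer: (4, 1)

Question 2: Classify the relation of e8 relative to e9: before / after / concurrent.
Answer: concurrent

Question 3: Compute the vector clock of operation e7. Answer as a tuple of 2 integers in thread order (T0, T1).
Answer: (5, 2)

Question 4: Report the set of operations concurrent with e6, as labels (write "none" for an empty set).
Answer: e7, e8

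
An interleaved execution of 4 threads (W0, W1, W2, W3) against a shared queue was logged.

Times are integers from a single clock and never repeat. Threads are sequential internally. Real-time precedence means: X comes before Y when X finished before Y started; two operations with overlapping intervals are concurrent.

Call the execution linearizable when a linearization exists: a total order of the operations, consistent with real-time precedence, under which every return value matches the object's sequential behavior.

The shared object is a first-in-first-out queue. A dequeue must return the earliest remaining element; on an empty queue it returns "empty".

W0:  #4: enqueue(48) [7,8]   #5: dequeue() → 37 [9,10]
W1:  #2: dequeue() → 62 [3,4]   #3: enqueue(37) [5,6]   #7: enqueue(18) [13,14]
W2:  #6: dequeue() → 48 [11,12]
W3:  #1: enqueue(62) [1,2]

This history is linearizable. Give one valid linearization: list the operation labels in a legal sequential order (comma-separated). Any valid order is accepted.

1. #1 enqueue(62), leaving queue <62>
2. #2 dequeue() → 62, leaving queue <>
3. #3 enqueue(37), leaving queue <37>
4. #4 enqueue(48), leaving queue <37,48>
5. #5 dequeue() → 37, leaving queue <48>
6. #6 dequeue() → 48, leaving queue <>
7. #7 enqueue(18), leaving queue <18>

#1, #2, #3, #4, #5, #6, #7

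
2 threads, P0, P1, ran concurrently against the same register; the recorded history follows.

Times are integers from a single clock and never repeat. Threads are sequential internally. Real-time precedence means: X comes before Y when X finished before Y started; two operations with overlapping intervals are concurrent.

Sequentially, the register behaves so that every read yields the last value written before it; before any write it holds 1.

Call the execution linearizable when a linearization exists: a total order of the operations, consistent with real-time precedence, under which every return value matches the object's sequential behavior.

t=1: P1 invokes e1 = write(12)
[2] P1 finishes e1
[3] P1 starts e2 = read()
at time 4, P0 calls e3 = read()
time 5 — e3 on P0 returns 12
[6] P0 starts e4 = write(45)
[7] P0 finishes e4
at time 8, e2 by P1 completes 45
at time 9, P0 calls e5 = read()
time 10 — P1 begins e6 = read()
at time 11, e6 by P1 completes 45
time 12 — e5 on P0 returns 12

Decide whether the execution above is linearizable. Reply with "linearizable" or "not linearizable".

not linearizable

already the first 12 events (up to e5's response at time 12) admit no linearization; the first 11 still do
every one of the 6 real-time-consistent orders over 6 completed register ops fails the sequential spec
one such order, e1, e2, e3, e4, e5, e6, breaks at step 2 where e2 read() → 45 is illegal
one such order, e1, e2, e3, e4, e6, e5, breaks at step 2 where e2 read() → 45 is illegal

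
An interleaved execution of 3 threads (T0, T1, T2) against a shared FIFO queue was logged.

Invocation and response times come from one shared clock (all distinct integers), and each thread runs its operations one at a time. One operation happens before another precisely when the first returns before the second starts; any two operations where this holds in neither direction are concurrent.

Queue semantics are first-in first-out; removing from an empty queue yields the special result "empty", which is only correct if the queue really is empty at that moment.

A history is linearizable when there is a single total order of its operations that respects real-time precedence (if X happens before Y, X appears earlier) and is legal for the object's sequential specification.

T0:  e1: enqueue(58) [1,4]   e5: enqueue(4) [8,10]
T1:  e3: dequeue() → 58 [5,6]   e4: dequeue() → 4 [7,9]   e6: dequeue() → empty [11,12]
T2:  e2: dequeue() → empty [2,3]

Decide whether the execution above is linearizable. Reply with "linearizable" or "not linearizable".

linearizable

one valid linearization: e2, e1, e3, e5, e4, e6
1. e2 dequeue() → empty, leaving queue <>
2. e1 enqueue(58), leaving queue <58>
3. e3 dequeue() → 58, leaving queue <>
4. e5 enqueue(4), leaving queue <4>
5. e4 dequeue() → 4, leaving queue <>
6. e6 dequeue() → empty, leaving queue <>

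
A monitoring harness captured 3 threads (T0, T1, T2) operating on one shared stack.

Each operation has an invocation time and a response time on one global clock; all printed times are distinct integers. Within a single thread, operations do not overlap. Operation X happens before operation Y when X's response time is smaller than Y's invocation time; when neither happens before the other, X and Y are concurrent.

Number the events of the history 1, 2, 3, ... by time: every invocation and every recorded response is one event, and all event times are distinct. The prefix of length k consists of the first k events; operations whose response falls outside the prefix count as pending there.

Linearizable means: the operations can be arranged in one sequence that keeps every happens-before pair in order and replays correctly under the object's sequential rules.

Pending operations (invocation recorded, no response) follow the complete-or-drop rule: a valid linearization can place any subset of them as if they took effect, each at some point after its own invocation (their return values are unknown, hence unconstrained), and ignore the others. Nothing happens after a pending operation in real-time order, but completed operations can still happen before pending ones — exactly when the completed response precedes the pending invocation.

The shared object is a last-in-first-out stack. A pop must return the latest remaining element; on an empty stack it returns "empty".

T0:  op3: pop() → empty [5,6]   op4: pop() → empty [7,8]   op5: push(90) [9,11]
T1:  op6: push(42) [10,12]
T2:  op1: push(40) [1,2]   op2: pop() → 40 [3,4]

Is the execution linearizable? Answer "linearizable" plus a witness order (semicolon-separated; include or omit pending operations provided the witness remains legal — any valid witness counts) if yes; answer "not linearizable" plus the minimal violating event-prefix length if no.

linearizable — witness: op1; op2; op3; op4; op5; op6

step 1: op1 push(40) — stack <40>
step 2: op2 pop() → 40 — stack <>
step 3: op3 pop() → empty — stack <>
step 4: op4 pop() → empty — stack <>
step 5: op5 push(90) — stack <90>
step 6: op6 push(42) — stack <90,42>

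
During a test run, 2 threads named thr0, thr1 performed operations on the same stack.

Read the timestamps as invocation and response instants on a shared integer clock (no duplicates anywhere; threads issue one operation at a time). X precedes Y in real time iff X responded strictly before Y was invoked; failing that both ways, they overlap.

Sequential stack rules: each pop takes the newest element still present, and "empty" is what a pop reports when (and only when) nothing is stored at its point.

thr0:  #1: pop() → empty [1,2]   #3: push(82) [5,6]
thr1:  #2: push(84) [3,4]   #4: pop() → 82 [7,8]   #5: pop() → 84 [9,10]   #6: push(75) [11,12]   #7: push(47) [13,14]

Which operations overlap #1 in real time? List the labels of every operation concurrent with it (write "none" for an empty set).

#1 spans [1,2]; an op avoiding the whole window 1..2 is ordered, any other is concurrent
#2 [3,4]: after
#3 [5,6]: after
#4 [7,8]: after
#5 [9,10]: after
#6 [11,12]: after
#7 [13,14]: after

none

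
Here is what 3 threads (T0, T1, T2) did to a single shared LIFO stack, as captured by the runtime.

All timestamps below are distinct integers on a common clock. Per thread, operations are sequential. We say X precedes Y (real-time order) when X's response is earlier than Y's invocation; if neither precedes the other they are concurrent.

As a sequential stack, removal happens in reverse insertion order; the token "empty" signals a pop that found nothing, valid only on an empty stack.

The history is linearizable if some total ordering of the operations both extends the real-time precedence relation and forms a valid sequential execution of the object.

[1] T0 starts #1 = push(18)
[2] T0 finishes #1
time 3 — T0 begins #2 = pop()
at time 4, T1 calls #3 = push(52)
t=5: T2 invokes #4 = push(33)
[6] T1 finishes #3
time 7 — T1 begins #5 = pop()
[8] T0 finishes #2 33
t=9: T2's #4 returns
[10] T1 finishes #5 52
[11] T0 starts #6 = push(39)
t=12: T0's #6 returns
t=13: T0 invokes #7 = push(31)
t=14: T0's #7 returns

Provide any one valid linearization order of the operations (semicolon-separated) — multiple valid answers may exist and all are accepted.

#1; #3; #4; #2; #5; #6; #7

after step 1 (#1 push(18)): stack <18>
after step 2 (#3 push(52)): stack <18,52>
after step 3 (#4 push(33)): stack <18,52,33>
after step 4 (#2 pop() → 33): stack <18,52>
after step 5 (#5 pop() → 52): stack <18>
after step 6 (#6 push(39)): stack <18,39>
after step 7 (#7 push(31)): stack <18,39,31>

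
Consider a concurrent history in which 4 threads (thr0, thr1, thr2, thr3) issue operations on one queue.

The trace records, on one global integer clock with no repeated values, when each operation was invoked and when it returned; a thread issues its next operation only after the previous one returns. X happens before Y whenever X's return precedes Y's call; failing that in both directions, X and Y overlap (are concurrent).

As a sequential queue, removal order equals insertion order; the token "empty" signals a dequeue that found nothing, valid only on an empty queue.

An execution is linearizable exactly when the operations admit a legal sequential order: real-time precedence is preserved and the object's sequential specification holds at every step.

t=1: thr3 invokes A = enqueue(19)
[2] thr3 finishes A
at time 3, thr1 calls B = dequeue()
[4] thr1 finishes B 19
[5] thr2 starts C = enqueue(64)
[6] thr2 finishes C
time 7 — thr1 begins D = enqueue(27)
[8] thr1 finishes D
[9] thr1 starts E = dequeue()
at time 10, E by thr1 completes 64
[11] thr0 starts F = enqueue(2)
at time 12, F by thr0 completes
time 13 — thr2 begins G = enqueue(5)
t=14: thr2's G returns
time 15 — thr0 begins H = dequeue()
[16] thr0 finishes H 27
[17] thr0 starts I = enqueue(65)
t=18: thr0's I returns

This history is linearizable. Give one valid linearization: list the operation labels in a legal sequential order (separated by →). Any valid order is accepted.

1. A enqueue(19), leaving queue <19>
2. B dequeue() → 19, leaving queue <>
3. C enqueue(64), leaving queue <64>
4. D enqueue(27), leaving queue <64,27>
5. E dequeue() → 64, leaving queue <27>
6. F enqueue(2), leaving queue <27,2>
7. G enqueue(5), leaving queue <27,2,5>
8. H dequeue() → 27, leaving queue <2,5>
9. I enqueue(65), leaving queue <2,5,65>

A → B → C → D → E → F → G → H → I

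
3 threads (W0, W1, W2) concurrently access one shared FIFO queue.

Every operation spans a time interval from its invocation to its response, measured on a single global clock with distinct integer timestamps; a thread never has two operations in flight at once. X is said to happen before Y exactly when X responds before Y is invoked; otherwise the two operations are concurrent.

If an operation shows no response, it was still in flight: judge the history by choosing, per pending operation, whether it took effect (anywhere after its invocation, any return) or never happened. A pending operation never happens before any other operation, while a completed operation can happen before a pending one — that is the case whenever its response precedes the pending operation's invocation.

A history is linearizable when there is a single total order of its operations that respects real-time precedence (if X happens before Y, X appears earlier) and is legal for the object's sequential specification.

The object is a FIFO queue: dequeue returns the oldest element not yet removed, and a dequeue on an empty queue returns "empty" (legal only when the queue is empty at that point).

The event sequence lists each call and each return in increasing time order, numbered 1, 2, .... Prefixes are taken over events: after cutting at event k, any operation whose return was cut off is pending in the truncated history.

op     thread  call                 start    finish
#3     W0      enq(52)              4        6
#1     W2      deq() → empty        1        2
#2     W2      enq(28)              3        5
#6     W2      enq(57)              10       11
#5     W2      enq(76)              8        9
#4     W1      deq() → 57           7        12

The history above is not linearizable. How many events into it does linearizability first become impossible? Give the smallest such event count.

events 1..11 are still linearizable — one witness is #1, #2, #3, #4, #5, #6:
1. #1 deq() → empty, leaving queue <>
2. #2 enq(28), leaving queue <28>
3. #3 enq(52), leaving queue <28,52>
4. #4 deq() (pending, included), leaving queue <52>
5. #5 enq(76), leaving queue <52,76>
6. #6 enq(57), leaving queue <52,76,57>
adding event 12 (#4 responds at 12) leaves no legal real-time order
one such order, #1, #2, #3, #4, #5, #6, breaks at step 4 where #4 deq() → 57 is illegal
one such order, #1, #2, #3, #5, #4, #6, breaks at step 5 where #4 deq() → 57 is illegal

12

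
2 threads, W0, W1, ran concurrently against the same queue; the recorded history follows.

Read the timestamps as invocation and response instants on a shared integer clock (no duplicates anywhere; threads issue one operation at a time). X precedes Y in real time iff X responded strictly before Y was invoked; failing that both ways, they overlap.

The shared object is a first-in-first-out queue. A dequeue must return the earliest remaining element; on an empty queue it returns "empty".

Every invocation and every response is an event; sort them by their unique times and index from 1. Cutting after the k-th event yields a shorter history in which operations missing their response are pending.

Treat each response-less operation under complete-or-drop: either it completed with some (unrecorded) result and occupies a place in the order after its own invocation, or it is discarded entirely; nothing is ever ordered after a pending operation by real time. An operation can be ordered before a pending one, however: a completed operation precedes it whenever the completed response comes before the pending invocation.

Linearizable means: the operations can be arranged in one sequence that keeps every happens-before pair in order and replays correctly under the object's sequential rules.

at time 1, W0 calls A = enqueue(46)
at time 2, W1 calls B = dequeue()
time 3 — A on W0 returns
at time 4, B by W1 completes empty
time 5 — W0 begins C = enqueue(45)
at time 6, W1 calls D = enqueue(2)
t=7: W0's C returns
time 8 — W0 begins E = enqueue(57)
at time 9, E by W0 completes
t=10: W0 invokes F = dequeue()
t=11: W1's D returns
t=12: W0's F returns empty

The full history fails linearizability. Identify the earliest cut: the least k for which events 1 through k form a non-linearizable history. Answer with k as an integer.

12

events 1..11 are linearizable, e.g. via B, A, C, D, E:
1. B dequeue() → empty, leaving queue <>
2. A enqueue(46), leaving queue <46>
3. C enqueue(45), leaving queue <46,45>
4. D enqueue(2), leaving queue <46,45,2>
5. E enqueue(57), leaving queue <46,45,2,57>
at event 12 (F's time-12 response) nothing linearizes any more
take A, B, C, D, E, F: step 2 already fails, because B dequeue() → empty cannot occur there
take A, B, C, E, D, F: step 2 already fails, because B dequeue() → empty cannot occur there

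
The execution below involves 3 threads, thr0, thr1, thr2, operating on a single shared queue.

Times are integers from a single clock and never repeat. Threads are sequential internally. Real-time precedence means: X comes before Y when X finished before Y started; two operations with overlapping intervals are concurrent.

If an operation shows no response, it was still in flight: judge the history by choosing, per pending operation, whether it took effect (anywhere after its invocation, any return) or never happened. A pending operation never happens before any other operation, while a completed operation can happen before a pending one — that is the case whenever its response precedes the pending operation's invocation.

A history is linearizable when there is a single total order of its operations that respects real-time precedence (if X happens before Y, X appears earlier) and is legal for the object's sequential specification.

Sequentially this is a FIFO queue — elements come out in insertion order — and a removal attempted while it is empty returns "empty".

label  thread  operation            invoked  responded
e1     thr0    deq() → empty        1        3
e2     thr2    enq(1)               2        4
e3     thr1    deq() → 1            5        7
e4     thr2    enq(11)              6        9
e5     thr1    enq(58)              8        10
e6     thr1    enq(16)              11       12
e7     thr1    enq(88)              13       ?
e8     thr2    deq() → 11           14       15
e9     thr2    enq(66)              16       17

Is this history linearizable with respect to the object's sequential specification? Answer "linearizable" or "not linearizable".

witness order: e1, e2, e3, e4, e5, e6, e7, e8, e9
step 1: e1 deq() → empty — queue <>
step 2: e2 enq(1) — queue <1>
step 3: e3 deq() → 1 — queue <>
step 4: e4 enq(11) — queue <11>
step 5: e5 enq(58) — queue <11,58>
step 6: e6 enq(16) — queue <11,58,16>
step 7: e7 enq(88) (pending, included) — queue <11,58,16,88>
step 8: e8 deq() → 11 — queue <58,16,88>
step 9: e9 enq(66) — queue <58,16,88,66>

linearizable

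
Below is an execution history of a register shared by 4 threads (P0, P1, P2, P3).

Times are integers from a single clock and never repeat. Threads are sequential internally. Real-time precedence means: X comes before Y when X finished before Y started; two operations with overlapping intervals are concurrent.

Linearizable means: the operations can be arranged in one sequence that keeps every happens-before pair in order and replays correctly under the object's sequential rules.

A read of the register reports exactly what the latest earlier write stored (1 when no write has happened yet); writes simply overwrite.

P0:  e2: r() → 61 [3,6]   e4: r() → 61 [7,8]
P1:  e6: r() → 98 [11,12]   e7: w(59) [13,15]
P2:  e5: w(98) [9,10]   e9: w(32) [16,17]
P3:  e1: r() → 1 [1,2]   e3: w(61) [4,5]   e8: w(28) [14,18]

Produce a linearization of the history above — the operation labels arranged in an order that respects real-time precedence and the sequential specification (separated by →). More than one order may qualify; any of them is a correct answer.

e1 → e3 → e2 → e4 → e5 → e6 → e7 → e8 → e9

1. e1 r() → 1, leaving value 1
2. e3 w(61), leaving value 61
3. e2 r() → 61, leaving value 61
4. e4 r() → 61, leaving value 61
5. e5 w(98), leaving value 98
6. e6 r() → 98, leaving value 98
7. e7 w(59), leaving value 59
8. e8 w(28), leaving value 28
9. e9 w(32), leaving value 32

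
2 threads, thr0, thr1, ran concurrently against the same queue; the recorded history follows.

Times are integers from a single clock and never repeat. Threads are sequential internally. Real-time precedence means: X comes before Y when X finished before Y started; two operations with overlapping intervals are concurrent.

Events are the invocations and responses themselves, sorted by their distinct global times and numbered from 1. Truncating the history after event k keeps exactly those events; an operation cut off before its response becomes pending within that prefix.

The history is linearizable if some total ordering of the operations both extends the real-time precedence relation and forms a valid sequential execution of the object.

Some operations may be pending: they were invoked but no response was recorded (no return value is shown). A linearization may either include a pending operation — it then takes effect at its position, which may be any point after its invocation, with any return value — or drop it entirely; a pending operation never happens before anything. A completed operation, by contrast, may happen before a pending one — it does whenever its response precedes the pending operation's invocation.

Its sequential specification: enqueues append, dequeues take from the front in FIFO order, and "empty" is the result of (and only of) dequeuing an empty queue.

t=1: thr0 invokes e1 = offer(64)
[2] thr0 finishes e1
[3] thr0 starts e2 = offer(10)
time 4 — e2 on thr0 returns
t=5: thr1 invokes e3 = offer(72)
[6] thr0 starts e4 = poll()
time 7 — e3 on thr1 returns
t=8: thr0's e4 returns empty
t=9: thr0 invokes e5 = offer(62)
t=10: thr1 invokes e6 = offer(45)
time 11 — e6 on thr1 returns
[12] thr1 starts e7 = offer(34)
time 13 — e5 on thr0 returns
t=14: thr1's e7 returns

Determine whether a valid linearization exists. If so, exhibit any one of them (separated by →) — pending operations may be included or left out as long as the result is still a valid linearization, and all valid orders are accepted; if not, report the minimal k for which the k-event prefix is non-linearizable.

not linearizable — minimal violating prefix: 8 events

events 1..7 are fine; event 8 — the response of e4 at time 8 — makes the prefix non-linearizable
real-time-consistent orders of the 4 completed operations: 2 — all fail the queue replay
for example e1, e2, e3, e4 fails at step 4: e4 poll() → empty is not legal there
for example e1, e2, e4, e3 fails at step 3: e4 poll() → empty is not legal there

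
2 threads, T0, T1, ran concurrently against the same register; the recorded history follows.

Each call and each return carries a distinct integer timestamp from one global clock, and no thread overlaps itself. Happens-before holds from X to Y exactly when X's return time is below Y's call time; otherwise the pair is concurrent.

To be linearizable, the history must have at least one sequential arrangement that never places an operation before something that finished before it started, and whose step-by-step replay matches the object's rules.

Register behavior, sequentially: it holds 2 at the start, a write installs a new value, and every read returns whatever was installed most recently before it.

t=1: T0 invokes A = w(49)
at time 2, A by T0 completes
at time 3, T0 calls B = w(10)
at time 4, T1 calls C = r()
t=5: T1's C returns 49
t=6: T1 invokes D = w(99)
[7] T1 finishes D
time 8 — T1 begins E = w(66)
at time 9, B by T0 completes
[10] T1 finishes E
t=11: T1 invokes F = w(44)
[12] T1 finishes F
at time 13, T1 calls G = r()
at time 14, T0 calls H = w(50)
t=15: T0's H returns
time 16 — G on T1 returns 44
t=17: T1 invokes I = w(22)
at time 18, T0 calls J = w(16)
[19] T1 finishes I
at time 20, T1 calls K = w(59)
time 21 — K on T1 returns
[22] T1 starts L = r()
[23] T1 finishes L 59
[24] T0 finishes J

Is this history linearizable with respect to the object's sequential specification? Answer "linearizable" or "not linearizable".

witness order: A, C, B, D, E, F, G, H, I, J, K, L
after step 1 (A w(49)): value 49
after step 2 (C r() → 49): value 49
after step 3 (B w(10)): value 10
after step 4 (D w(99)): value 99
after step 5 (E w(66)): value 66
after step 6 (F w(44)): value 44
after step 7 (G r() → 44): value 44
after step 8 (H w(50)): value 50
after step 9 (I w(22)): value 22
after step 10 (J w(16)): value 16
after step 11 (K w(59)): value 59
after step 12 (L r() → 59): value 59

linearizable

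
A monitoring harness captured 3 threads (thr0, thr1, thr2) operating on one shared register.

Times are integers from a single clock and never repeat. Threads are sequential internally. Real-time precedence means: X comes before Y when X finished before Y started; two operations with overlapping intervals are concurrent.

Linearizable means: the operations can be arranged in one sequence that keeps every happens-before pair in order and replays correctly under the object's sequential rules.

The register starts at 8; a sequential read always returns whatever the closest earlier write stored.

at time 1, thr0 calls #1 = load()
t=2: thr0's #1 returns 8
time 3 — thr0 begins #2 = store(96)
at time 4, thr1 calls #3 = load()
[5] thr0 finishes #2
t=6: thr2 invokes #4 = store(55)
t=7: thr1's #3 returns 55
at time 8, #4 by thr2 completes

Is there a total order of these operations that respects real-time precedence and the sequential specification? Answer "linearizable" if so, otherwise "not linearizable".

linearizable

a witness: #1, #2, #4, #3
step 1: #1 load() → 8 — value 8
step 2: #2 store(96) — value 96
step 3: #4 store(55) — value 55
step 4: #3 load() → 55 — value 55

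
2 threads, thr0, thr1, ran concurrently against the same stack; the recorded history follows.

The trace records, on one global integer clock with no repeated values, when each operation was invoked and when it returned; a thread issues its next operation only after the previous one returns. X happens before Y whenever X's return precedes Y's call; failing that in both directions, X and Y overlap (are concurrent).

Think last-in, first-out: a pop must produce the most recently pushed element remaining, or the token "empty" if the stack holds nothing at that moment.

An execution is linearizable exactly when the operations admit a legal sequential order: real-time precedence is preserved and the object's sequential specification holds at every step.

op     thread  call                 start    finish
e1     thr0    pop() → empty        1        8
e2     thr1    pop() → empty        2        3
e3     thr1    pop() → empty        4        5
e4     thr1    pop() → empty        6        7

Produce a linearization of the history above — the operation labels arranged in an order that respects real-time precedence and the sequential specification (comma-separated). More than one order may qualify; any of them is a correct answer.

e1, e2, e3, e4

step 1: e1 pop() → empty — stack <>
step 2: e2 pop() → empty — stack <>
step 3: e3 pop() → empty — stack <>
step 4: e4 pop() → empty — stack <>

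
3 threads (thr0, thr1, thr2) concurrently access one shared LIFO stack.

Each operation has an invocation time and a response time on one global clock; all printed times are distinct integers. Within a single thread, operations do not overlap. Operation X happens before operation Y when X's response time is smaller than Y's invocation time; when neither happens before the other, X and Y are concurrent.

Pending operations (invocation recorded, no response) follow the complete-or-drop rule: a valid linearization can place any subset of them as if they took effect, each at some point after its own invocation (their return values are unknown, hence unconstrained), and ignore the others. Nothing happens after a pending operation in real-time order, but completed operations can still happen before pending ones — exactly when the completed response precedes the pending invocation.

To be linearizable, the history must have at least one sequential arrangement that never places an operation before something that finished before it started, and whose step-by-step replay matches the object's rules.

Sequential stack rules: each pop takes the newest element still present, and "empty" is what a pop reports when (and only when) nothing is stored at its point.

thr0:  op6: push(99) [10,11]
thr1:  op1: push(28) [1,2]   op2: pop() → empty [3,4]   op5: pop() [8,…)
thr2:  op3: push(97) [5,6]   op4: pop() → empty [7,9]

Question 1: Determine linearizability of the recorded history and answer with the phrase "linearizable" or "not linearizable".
not linearizable

already the first 4 events (up to op2's response at time 4) admit no linearization; the first 3 still do
the completed operations (2 total) allow one real-time order; the LIFO stack replay rejects it
take op1, op2: step 2 already fails, because op2 pop() → empty cannot occur there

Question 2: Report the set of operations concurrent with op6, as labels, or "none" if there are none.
Answer: op5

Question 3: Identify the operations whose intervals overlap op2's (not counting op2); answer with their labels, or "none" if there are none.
Answer: none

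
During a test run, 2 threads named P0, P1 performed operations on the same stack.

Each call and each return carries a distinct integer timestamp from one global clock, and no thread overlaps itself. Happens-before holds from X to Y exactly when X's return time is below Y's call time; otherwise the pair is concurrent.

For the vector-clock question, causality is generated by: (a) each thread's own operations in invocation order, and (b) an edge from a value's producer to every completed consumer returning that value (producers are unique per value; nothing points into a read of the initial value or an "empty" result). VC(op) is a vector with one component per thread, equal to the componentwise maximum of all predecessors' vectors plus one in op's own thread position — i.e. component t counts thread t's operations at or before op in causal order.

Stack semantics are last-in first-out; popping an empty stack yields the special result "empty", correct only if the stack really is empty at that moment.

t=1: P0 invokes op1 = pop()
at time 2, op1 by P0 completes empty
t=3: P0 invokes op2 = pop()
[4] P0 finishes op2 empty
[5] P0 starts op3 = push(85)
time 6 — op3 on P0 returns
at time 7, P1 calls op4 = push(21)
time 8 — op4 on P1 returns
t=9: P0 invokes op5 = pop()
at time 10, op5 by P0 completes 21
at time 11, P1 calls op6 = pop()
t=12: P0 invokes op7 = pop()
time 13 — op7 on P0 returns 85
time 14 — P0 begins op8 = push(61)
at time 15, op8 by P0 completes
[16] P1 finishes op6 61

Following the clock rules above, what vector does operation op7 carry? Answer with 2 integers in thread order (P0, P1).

root op op4, invoked 7: fresh clock plus P1's own tick → (0, 1)
root op op1, invoked 1: fresh clock plus P0's own tick → (1, 0)
from VC(op1)=(1, 0), op2 (invoked 3) maxes components and bumps P0 → (2, 0)
from VC(op2)=(2, 0), op3 (invoked 5) maxes components and bumps P0 → (3, 0)
from VC(op3)=(3, 0), VC(op4)=(0, 1), op5 (invoked 9) maxes components and bumps P0 → (4, 1)
from VC(op3)=(3, 0), VC(op5)=(4, 1), op7 (invoked 12) maxes components and bumps P0 → (5, 1)
from VC(op7)=(5, 1), op8 (invoked 14) maxes components and bumps P0 → (6, 1)
from VC(op4)=(0, 1), VC(op8)=(6, 1), op6 (invoked 11) maxes components and bumps P1 → (6, 2)
target: VC(op7) = (5, 1)

(5, 1)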